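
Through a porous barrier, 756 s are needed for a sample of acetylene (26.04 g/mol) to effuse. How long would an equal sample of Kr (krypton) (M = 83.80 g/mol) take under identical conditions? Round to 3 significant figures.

1360 s

Graham's law gives t_Kr/t_C₂H₂ = √(M_Kr/M_C₂H₂) = √(83.80/26.04) = √3.218 = 1.794.
So the time for Kr is 756 × 1.794 = 1360 s.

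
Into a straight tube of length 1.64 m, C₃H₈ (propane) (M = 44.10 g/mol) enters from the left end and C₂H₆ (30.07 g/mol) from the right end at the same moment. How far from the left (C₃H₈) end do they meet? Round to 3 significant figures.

0.742 m

Graham's law gives d_C₃H₈/d_C₂H₆ = rate_C₃H₈/rate_C₂H₆ = √(M_C₂H₆/M_C₃H₈) = √(30.07/44.10) = 0.8257.
With d_C₃H₈ + d_C₂H₆ = 1.64 m, d_C₂H₆ = 1.64/(1 + 0.8257) = 0.8983 m.
d_C₃H₈ = 1.64 − 0.8983 = 0.742 m.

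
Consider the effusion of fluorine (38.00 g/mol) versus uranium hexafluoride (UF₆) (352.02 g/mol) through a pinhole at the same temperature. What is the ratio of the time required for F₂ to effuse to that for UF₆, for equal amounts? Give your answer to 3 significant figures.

0.329

By Graham's law, t_F₂/t_UF₆ = √(M_F₂/M_UF₆) = √(38.00/352.02) = √0.1079 = 0.329.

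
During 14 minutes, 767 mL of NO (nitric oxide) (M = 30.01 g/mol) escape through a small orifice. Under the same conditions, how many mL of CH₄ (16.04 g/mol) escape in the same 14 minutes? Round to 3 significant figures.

Graham's law gives rate_CH₄/rate_NO = √(M_NO/M_CH₄) = √(30.01/16.04) = √1.871 = 1.368.
So the volume for CH₄ is 767 × 1.368 = 1050 mL.

1050 mL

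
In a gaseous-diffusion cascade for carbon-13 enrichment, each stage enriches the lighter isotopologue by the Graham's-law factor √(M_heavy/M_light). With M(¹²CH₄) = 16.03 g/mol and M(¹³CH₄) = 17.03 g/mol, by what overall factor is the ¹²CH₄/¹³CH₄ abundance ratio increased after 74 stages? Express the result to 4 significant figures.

9.384

The single-stage factor is √(M_heavy/M_light), so 74 stages give [√(17.03/16.03)]^74 = (17.03/16.03)^(74/2).
= 1.06238^37 = 9.384.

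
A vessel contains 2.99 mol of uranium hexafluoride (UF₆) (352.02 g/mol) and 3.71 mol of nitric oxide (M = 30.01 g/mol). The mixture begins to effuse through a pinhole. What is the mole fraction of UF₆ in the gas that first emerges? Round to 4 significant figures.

0.1905

Rate_i ∝ x_i/√M_i (Graham's law weighted by mole fraction), so the effusate composition follows n_i/√M_i.
So x_UF₆ in the escaping gas = (n_UF₆/√M_UF₆) / Σ(n_i/√M_i)
= (2.99/√352.02) / (2.99/√352.02 + 3.71/√30.01) = 0.1594/(0.1594 + 0.6772) = 0.1905.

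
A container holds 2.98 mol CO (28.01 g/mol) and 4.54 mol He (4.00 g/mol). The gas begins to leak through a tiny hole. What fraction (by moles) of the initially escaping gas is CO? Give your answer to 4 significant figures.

The effusion rate of species i is ∝ p_i/√M_i ∝ n_i/√M_i.
So x_CO in the escaping gas = (n_CO/√M_CO) / Σ(n_i/√M_i)
= (2.98/√28.01) / (2.98/√28.01 + 4.54/√4.00) = 0.5631/(0.5631 + 2.270) = 0.1987.

0.1987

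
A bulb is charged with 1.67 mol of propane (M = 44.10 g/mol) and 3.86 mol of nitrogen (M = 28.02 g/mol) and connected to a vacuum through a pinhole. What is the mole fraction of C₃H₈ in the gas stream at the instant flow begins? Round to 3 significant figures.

The effusion rate of species i is ∝ p_i/√M_i ∝ n_i/√M_i.
So x_C₃H₈ in the escaping gas = (n_C₃H₈/√M_C₃H₈) / Σ(n_i/√M_i)
= (1.67/√44.10) / (1.67/√44.10 + 3.86/√28.02) = 0.2515/(0.2515 + 0.7292) = 0.256.

0.256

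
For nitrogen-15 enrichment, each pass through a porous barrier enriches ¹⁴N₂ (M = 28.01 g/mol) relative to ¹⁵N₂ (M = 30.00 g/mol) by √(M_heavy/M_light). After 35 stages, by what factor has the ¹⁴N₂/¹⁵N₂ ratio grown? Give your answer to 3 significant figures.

3.32

The single-stage factor is √(M_heavy/M_light), so 35 stages give [√(30.00/28.01)]^35 = (30.00/28.01)^(35/2).
= 1.07105^(35/2) = 3.32.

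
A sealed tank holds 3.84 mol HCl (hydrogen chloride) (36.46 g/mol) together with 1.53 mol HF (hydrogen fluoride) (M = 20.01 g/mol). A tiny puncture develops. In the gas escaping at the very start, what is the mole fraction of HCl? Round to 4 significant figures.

0.6503

Each component's effusion rate ∝ (its partial pressure)·(1/√M) ∝ n_i/√M_i.
x_HCl(eff) = (n_HCl/√M_HCl) / (n_HCl/√M_HCl + n_HF/√M_HF)
= (3.84/√36.46) / (3.84/√36.46 + 1.53/√20.01) = 0.6359/(0.6359 + 0.3420) = 0.6503.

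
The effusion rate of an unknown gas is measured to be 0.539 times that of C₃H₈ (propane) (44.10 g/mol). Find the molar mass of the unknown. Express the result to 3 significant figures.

152 g/mol

From Graham's law, rate_X/rate_C₃H₈ = √(M_C₃H₈/M_X).
0.539 = √(44.10/M_X)
M_X = 44.10 / 0.539² = 44.10 / 0.2905 = 152 g/mol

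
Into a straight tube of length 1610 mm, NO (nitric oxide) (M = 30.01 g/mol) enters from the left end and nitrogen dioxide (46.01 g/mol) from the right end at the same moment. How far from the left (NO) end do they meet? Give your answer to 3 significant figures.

891 mm

In equal time, each gas travels a distance ∝ its rate ∝ 1/√M, so d_NO/d_NO₂ = √(M_NO₂/M_NO) = √(46.01/30.01) = 1.238.
With d_NO + d_NO₂ = 1610 mm, d_NO₂ = 1610/(1 + 1.238) = 719.3 mm.
d_NO = 1610 − 719.3 = 891 mm.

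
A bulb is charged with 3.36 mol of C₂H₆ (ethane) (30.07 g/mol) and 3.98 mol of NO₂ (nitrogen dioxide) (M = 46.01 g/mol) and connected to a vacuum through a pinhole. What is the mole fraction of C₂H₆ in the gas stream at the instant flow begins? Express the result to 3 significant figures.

Rate_i ∝ x_i/√M_i (Graham's law weighted by mole fraction), so the effusate composition follows n_i/√M_i.
Mole fraction of C₂H₆ in the effusate = (n_C₂H₆/√M_C₂H₆) / (n_C₂H₆/√M_C₂H₆ + n_NO₂/√M_NO₂)
= (3.36/√30.07) / (3.36/√30.07 + 3.98/√46.01) = 0.6127/(0.6127 + 0.5868) = 0.511.

0.511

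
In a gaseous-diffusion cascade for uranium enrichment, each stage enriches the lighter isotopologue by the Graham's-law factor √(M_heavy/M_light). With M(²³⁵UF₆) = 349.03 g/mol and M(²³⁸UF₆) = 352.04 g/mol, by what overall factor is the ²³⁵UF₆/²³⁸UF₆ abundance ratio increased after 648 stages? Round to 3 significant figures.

After 648 stages the ratio has grown by (√(352.04/349.03))^648 = (352.04/349.03)^(648/2).
= 1.00862^324 = 16.2.

16.2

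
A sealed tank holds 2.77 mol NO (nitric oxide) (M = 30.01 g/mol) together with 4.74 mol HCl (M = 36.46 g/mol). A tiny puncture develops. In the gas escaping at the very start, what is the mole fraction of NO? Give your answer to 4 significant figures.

0.3918

The effusion rate of species i is ∝ p_i/√M_i ∝ n_i/√M_i.
Mole fraction of NO in the effusate = (n_NO/√M_NO) / (n_NO/√M_NO + n_HCl/√M_HCl)
= (2.77/√30.01) / (2.77/√30.01 + 4.74/√36.46) = 0.5056/(0.5056 + 0.7850) = 0.3918.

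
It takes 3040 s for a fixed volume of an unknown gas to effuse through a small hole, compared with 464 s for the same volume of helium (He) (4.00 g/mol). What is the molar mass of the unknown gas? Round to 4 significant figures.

Graham's law gives t_X/t_He = √(M_X/M_He).
3040/464 = 6.552 = √(M_X/4.00)
M_X = 4.00 × 6.552² = 4.00 × 42.93 = 171.7 g/mol

171.7 g/mol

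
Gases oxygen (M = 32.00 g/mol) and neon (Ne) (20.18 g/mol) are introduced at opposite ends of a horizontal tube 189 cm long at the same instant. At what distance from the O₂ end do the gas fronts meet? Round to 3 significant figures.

83.7 cm

In equal time, each gas travels a distance ∝ its rate ∝ 1/√M, so d_O₂/d_Ne = √(M_Ne/M_O₂) = √(20.18/32.00) = 0.7941.
With d_O₂ + d_Ne = 189 cm, d_Ne = 189/(1 + 0.7941) = 105.3 cm.
d_O₂ = 189 − 105.3 = 83.7 cm.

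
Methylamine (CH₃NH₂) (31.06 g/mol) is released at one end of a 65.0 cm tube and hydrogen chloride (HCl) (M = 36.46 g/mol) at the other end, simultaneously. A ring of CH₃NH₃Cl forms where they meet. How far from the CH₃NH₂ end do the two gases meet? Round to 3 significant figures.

33.8 cm

Distances travelled in equal time are proportional to diffusion rates, so d_CH₃NH₂/d_HCl = √(M_HCl/M_CH₃NH₂) = √(36.46/31.06) = 1.083.
With d_CH₃NH₂ + d_HCl = 65.0 cm, d_HCl = 65.0/(1 + 1.083) = 31.20 cm.
d_CH₃NH₂ = 65.0 − 31.20 = 33.8 cm.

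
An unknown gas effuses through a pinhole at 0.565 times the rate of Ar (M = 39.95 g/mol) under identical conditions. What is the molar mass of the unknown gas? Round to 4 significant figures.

Using Graham's law: rate_X/rate_Ar = √(M_Ar/M_X).
0.565 = √(39.95/M_X)
M_X = 39.95 / 0.565² = 39.95 / 0.3192 = 125.1 g/mol

125.1 g/mol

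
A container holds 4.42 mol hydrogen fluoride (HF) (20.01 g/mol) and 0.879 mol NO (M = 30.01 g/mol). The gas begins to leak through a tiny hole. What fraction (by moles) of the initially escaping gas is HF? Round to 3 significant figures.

0.860

The effusion rate of species i is ∝ p_i/√M_i ∝ n_i/√M_i.
Mole fraction of HF in the effusate = (n_HF/√M_HF) / (n_HF/√M_HF + n_NO/√M_NO)
= (4.42/√20.01) / (4.42/√20.01 + 0.879/√30.01) = 0.9881/(0.9881 + 0.1605) = 0.860.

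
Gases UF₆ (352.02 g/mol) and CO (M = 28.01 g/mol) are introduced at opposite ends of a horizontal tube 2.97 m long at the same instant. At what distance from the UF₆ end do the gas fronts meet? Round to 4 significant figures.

0.6535 m

Distances travelled in equal time are proportional to diffusion rates, so d_UF₆/d_CO = √(M_CO/M_UF₆) = √(28.01/352.02) = 0.2821.
With d_UF₆ + d_CO = 2.97 m, d_CO = 2.97/(1 + 0.2821) = 2.317 m.
d_UF₆ = 2.97 − 2.317 = 0.6535 m.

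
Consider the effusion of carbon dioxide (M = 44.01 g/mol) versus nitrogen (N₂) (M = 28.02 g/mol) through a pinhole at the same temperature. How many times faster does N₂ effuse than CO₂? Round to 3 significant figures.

Graham's law gives rate_N₂/rate_CO₂ = √(M_CO₂/M_N₂) = √(44.01/28.02) = √1.571 = 1.25.

1.25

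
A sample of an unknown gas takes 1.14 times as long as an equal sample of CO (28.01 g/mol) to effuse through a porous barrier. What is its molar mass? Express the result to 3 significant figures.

By Graham's law, t_X/t_CO = √(M_X/M_CO).
1.14 = √(M_X/28.01)
M_X = 28.01 × 1.14² = 28.01 × 1.300 = 36.4 g/mol

36.4 g/mol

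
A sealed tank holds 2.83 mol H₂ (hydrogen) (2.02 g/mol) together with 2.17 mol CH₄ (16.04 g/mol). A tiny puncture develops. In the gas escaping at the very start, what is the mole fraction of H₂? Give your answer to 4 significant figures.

0.7861

Effusion rate of each component ∝ n_i/√M_i (partial pressure × 1/√M).
Mole fraction of H₂ in the effusate = (n_H₂/√M_H₂) / (n_H₂/√M_H₂ + n_CH₄/√M_CH₄)
= (2.83/√2.02) / (2.83/√2.02 + 2.17/√16.04) = 1.991/(1.991 + 0.5418) = 0.7861.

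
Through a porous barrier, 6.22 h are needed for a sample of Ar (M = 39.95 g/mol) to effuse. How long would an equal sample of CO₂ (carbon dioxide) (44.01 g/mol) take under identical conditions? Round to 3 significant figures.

Graham's law gives t_CO₂/t_Ar = √(M_CO₂/M_Ar) = √(44.01/39.95) = √1.102 = 1.050.
So the time for CO₂ is 6.22 × 1.050 = 6.53 h.

6.53 h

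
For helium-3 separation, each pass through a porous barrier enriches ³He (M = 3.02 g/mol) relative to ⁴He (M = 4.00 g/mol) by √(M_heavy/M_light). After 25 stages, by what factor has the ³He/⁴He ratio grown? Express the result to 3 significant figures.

33.5

Overall factor = α^25 with α = √(4.00/3.02), i.e. (4.00/3.02)^(25/2).
= 1.32450^(25/2) = 33.5.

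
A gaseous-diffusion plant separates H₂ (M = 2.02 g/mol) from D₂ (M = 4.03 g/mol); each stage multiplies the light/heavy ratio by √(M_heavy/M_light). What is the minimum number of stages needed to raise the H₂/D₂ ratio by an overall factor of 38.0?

With α = √(4.03/2.02) per stage, ln α = ½ ln(1.99505) = 0.3453.
Need α^N ≥ 38.0 ⇒ N ≥ ln(38.0) / ln α = 3.638 / 0.3453 = 10.53.
Minimum whole number of stages: N = 11.

11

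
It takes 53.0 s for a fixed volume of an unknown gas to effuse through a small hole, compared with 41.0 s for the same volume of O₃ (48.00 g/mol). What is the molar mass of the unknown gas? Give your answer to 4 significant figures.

80.21 g/mol

By Graham's law, t_X/t_O₃ = √(M_X/M_O₃).
53.0/41.0 = 1.293 = √(M_X/48.00)
M_X = 48.00 × 1.293² = 48.00 × 1.671 = 80.21 g/mol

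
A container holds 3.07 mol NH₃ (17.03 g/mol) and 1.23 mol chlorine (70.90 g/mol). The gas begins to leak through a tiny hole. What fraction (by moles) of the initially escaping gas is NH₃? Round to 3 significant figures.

0.836

Rate_i ∝ x_i/√M_i (Graham's law weighted by mole fraction), so the effusate composition follows n_i/√M_i.
x_NH₃(eff) = (n_NH₃/√M_NH₃) / (n_NH₃/√M_NH₃ + n_Cl₂/√M_Cl₂)
= (3.07/√17.03) / (3.07/√17.03 + 1.23/√70.90) = 0.7439/(0.7439 + 0.1461) = 0.836.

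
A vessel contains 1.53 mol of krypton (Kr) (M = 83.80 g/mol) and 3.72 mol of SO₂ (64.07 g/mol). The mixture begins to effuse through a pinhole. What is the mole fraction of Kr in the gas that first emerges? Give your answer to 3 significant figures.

Rate_i ∝ x_i/√M_i (Graham's law weighted by mole fraction), so the effusate composition follows n_i/√M_i.
Mole fraction of Kr in the effusate = (n_Kr/√M_Kr) / (n_Kr/√M_Kr + n_SO₂/√M_SO₂)
= (1.53/√83.80) / (1.53/√83.80 + 3.72/√64.07) = 0.1671/(0.1671 + 0.4647) = 0.265.

0.265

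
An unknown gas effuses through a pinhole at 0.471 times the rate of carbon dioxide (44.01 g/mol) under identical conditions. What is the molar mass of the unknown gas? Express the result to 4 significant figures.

Graham's law gives rate_X/rate_CO₂ = √(M_CO₂/M_X).
0.471 = √(44.01/M_X)
M_X = 44.01 / 0.471² = 44.01 / 0.2218 = 198.4 g/mol

198.4 g/mol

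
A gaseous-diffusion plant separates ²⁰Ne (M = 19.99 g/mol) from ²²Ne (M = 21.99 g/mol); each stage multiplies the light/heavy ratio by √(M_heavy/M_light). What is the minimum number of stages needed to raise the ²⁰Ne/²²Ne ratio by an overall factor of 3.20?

Single-stage factor α = √(21.99/19.99), so ln α = ½ ln(1.10005) = 0.04768.
Need α^N ≥ 3.20 ⇒ N ≥ ln(3.20) / ln α = 1.163 / 0.04768 = 24.40.
So at least 25 stages are needed.

25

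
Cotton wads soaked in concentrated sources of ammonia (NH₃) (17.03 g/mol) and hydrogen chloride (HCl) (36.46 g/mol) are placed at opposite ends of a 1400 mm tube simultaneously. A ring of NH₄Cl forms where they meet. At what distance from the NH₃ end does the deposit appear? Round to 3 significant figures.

In equal time, each gas travels a distance ∝ its rate ∝ 1/√M, so d_NH₃/d_HCl = √(M_HCl/M_NH₃) = √(36.46/17.03) = 1.463.
With d_NH₃ + d_HCl = 1400 mm, d_HCl = 1400/(1 + 1.463) = 568.4 mm.
d_NH₃ = 1400 − 568.4 = 832 mm.

832 mm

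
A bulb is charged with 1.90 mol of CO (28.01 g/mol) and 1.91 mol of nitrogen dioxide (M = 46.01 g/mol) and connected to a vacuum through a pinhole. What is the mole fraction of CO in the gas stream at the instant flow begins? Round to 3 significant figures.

0.560

Each component's effusion rate ∝ (its partial pressure)·(1/√M) ∝ n_i/√M_i.
x_CO(eff) = (n_CO/√M_CO) / (n_CO/√M_CO + n_NO₂/√M_NO₂)
= (1.90/√28.01) / (1.90/√28.01 + 1.91/√46.01) = 0.3590/(0.3590 + 0.2816) = 0.560.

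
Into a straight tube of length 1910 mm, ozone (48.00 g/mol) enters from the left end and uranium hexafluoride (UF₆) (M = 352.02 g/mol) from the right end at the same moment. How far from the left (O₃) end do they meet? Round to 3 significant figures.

1390 mm

In equal time, each gas travels a distance ∝ its rate ∝ 1/√M, so d_O₃/d_UF₆ = √(M_UF₆/M_O₃) = √(352.02/48.00) = 2.708.
With d_O₃ + d_UF₆ = 1910 mm, d_UF₆ = 1910/(1 + 2.708) = 515.1 mm.
d_O₃ = 1910 − 515.1 = 1390 mm.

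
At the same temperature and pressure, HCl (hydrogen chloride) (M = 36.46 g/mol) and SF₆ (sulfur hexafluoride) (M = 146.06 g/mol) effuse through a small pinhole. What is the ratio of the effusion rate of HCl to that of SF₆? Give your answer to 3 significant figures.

2.00

Graham's law gives rate_HCl/rate_SF₆ = √(M_SF₆/M_HCl) = √(146.06/36.46) = √4.006 = 2.00.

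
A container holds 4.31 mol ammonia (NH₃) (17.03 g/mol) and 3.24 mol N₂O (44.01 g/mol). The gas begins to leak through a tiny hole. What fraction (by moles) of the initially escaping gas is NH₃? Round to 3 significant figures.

0.681

Effusion rate of each component ∝ n_i/√M_i (partial pressure × 1/√M).
So x_NH₃ in the escaping gas = (n_NH₃/√M_NH₃) / Σ(n_i/√M_i)
= (4.31/√17.03) / (4.31/√17.03 + 3.24/√44.01) = 1.044/(1.044 + 0.4884) = 0.681.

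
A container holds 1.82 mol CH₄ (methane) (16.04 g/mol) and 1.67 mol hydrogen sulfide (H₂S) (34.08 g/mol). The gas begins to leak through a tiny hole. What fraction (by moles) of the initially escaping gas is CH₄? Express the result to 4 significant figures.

0.6137

The effusion rate of species i is ∝ p_i/√M_i ∝ n_i/√M_i.
x_CH₄(eff) = (n_CH₄/√M_CH₄) / (n_CH₄/√M_CH₄ + n_H₂S/√M_H₂S)
= (1.82/√16.04) / (1.82/√16.04 + 1.67/√34.08) = 0.4544/(0.4544 + 0.2861) = 0.6137.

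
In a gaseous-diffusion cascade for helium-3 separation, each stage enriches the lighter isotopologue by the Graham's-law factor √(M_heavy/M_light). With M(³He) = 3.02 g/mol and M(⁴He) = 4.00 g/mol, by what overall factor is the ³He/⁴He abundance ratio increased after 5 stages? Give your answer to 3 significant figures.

The single-stage factor is √(M_heavy/M_light), so 5 stages give [√(4.00/3.02)]^5 = (4.00/3.02)^(5/2).
= 1.32450^(5/2) = 2.02.

2.02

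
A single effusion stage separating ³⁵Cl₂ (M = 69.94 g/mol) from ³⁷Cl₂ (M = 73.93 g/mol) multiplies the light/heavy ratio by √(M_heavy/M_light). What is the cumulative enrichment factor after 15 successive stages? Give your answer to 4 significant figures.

Each stage multiplies the ratio by α = √(73.93/69.94), so after 15 stages the overall factor is α^15 = (73.93/69.94)^(15/2).
= 1.05705^(15/2) = 1.516.

1.516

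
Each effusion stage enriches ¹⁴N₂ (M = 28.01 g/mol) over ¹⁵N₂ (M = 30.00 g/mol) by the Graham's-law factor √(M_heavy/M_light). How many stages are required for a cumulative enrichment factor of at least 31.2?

With α = √(30.00/28.01) per stage, ln α = ½ ln(1.07105) = 0.03432.
Need α^N ≥ 31.2 ⇒ N ≥ ln(31.2) / ln α = 3.440 / 0.03432 = 100.25.
So at least 101 stages are needed.

101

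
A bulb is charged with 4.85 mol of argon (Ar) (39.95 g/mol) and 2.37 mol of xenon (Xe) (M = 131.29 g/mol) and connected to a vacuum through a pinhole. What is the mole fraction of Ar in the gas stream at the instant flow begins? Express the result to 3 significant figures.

Effusion rate of each component ∝ n_i/√M_i (partial pressure × 1/√M).
Mole fraction of Ar in the effusate = (n_Ar/√M_Ar) / (n_Ar/√M_Ar + n_Xe/√M_Xe)
= (4.85/√39.95) / (4.85/√39.95 + 2.37/√131.29) = 0.7673/(0.7673 + 0.2068) = 0.788.

0.788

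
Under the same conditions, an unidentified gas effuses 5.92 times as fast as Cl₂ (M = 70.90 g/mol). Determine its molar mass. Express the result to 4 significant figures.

2.023 g/mol

By Graham's law, rate_X/rate_Cl₂ = √(M_Cl₂/M_X).
5.92 = √(70.90/M_X)
M_X = 70.90 / 5.92² = 70.90 / 35.05 = 2.023 g/mol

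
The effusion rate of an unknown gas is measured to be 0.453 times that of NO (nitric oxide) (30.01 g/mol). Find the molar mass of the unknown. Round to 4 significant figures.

Since effusion rate ∝ 1/√M, rate_X/rate_NO = √(M_NO/M_X).
0.453 = √(30.01/M_X)
M_X = 30.01 / 0.453² = 30.01 / 0.2052 = 146.2 g/mol

146.2 g/mol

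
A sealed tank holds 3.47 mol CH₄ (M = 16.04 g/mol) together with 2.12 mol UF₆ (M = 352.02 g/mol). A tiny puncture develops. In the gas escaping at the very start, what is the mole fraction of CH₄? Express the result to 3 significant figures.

Effusion rate of each component ∝ n_i/√M_i (partial pressure × 1/√M).
x_CH₄(eff) = (n_CH₄/√M_CH₄) / (n_CH₄/√M_CH₄ + n_UF₆/√M_UF₆)
= (3.47/√16.04) / (3.47/√16.04 + 2.12/√352.02) = 0.8664/(0.8664 + 0.1130) = 0.885.

0.885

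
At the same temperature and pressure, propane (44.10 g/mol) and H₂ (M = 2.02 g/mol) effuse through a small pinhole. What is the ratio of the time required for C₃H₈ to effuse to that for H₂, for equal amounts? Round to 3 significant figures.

Since effusion rate ∝ 1/√M, t_C₃H₈/t_H₂ = √(M_C₃H₈/M_H₂) = √(44.10/2.02) = √21.83 = 4.67.

4.67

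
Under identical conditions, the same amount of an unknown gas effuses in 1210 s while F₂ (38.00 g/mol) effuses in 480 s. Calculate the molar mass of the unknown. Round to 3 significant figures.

By Graham's law, t_X/t_F₂ = √(M_X/M_F₂).
1210/480 = 2.521 = √(M_X/38.00)
M_X = 38.00 × 2.521² = 38.00 × 6.355 = 241 g/mol

241 g/mol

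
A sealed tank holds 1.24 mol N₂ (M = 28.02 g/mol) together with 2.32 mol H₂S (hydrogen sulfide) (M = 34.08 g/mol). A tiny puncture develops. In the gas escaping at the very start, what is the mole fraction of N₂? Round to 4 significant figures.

0.3709

The effusion rate of species i is ∝ p_i/√M_i ∝ n_i/√M_i.
So x_N₂ in the escaping gas = (n_N₂/√M_N₂) / Σ(n_i/√M_i)
= (1.24/√28.02) / (1.24/√28.02 + 2.32/√34.08) = 0.2343/(0.2343 + 0.3974) = 0.3709.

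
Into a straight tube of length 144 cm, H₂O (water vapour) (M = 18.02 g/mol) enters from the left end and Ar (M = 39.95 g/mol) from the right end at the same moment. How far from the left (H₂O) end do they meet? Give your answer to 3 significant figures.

In equal time, each gas travels a distance ∝ its rate ∝ 1/√M, so d_H₂O/d_Ar = √(M_Ar/M_H₂O) = √(39.95/18.02) = 1.489.
With d_H₂O + d_Ar = 144 cm, d_Ar = 144/(1 + 1.489) = 57.86 cm.
d_H₂O = 144 − 57.86 = 86.1 cm.

86.1 cm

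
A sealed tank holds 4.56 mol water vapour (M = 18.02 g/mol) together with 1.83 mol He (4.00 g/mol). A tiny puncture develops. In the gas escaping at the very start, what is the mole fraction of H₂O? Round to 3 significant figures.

0.540

Effusion rate of each component ∝ n_i/√M_i (partial pressure × 1/√M).
Mole fraction of H₂O in the effusate = (n_H₂O/√M_H₂O) / (n_H₂O/√M_H₂O + n_He/√M_He)
= (4.56/√18.02) / (4.56/√18.02 + 1.83/√4.00) = 1.074/(1.074 + 0.9150) = 0.540.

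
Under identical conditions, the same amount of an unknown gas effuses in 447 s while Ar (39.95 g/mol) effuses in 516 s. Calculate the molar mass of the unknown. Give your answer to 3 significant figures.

30.0 g/mol

Using Graham's law: t_X/t_Ar = √(M_X/M_Ar).
447/516 = 0.8663 = √(M_X/39.95)
M_X = 39.95 × 0.8663² = 39.95 × 0.7504 = 30.0 g/mol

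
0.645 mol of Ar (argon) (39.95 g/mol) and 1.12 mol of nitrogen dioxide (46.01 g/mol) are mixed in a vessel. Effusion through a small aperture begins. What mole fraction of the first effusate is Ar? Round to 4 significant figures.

The effusion rate of species i is ∝ p_i/√M_i ∝ n_i/√M_i.
So x_Ar in the escaping gas = (n_Ar/√M_Ar) / Σ(n_i/√M_i)
= (0.645/√39.95) / (0.645/√39.95 + 1.12/√46.01) = 0.1020/(0.1020 + 0.1651) = 0.3820.

0.3820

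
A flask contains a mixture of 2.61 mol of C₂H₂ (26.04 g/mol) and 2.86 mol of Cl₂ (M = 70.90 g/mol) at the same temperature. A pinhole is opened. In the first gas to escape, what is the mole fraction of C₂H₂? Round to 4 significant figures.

Effusion rate of each component ∝ n_i/√M_i (partial pressure × 1/√M).
So x_C₂H₂ in the escaping gas = (n_C₂H₂/√M_C₂H₂) / Σ(n_i/√M_i)
= (2.61/√26.04) / (2.61/√26.04 + 2.86/√70.90) = 0.5115/(0.5115 + 0.3397) = 0.6009.

0.6009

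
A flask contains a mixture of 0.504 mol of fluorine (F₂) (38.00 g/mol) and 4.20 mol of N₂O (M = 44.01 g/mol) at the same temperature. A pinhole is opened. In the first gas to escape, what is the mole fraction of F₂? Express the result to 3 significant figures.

Rate_i ∝ x_i/√M_i (Graham's law weighted by mole fraction), so the effusate composition follows n_i/√M_i.
Mole fraction of F₂ in the effusate = (n_F₂/√M_F₂) / (n_F₂/√M_F₂ + n_N₂O/√M_N₂O)
= (0.504/√38.00) / (0.504/√38.00 + 4.20/√44.01) = 0.08176/(0.08176 + 0.6331) = 0.114.

0.114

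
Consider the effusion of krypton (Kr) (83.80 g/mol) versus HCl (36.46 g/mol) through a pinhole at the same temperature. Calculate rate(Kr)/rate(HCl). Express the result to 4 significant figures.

Using Graham's law: rate_Kr/rate_HCl = √(M_HCl/M_Kr) = √(36.46/83.80) = √0.4351 = 0.6596.

0.6596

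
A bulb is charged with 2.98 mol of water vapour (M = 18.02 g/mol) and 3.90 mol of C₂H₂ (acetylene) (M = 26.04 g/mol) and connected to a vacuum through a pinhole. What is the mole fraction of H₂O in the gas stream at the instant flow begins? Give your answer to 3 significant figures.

Rate_i ∝ x_i/√M_i (Graham's law weighted by mole fraction), so the effusate composition follows n_i/√M_i.
So x_H₂O in the escaping gas = (n_H₂O/√M_H₂O) / Σ(n_i/√M_i)
= (2.98/√18.02) / (2.98/√18.02 + 3.90/√26.04) = 0.7020/(0.7020 + 0.7643) = 0.479.

0.479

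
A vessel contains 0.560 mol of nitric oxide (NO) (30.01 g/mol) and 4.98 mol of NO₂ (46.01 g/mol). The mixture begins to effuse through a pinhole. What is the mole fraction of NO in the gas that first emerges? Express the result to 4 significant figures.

0.1222

Effusion rate of each component ∝ n_i/√M_i (partial pressure × 1/√M).
x_NO(eff) = (n_NO/√M_NO) / (n_NO/√M_NO + n_NO₂/√M_NO₂)
= (0.560/√30.01) / (0.560/√30.01 + 4.98/√46.01) = 0.1022/(0.1022 + 0.7342) = 0.1222.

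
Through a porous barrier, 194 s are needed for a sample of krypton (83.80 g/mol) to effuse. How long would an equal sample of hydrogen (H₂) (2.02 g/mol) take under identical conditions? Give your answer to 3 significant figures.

30.1 s

By Graham's law, t_H₂/t_Kr = √(M_H₂/M_Kr) = √(2.02/83.80) = √0.02411 = 0.1553.
So the time for H₂ is 194 × 0.1553 = 30.1 s.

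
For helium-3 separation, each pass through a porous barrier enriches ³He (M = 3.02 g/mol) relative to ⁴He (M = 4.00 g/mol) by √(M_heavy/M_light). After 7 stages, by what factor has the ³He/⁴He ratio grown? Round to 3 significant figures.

2.67

Overall factor = α^7 with α = √(4.00/3.02), i.e. (4.00/3.02)^(7/2).
= 1.32450^(7/2) = 2.67.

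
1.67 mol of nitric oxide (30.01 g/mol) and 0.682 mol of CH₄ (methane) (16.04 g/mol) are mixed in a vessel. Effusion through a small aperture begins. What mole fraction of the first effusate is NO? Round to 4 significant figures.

The effusion rate of species i is ∝ p_i/√M_i ∝ n_i/√M_i.
So x_NO in the escaping gas = (n_NO/√M_NO) / Σ(n_i/√M_i)
= (1.67/√30.01) / (1.67/√30.01 + 0.682/√16.04) = 0.3048/(0.3048 + 0.1703) = 0.6416.

0.6416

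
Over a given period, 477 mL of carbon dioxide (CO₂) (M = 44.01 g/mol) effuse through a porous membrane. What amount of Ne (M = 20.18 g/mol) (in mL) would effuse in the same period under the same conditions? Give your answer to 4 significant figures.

Graham's law gives rate_Ne/rate_CO₂ = √(M_CO₂/M_Ne) = √(44.01/20.18) = √2.181 = 1.477.
So the volume for Ne is 477 × 1.477 = 704.4 mL.

704.4 mL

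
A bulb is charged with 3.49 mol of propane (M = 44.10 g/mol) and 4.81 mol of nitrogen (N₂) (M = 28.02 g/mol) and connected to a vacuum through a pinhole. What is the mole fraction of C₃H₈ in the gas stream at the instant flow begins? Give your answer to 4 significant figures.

0.3664

Rate_i ∝ x_i/√M_i (Graham's law weighted by mole fraction), so the effusate composition follows n_i/√M_i.
So x_C₃H₈ in the escaping gas = (n_C₃H₈/√M_C₃H₈) / Σ(n_i/√M_i)
= (3.49/√44.10) / (3.49/√44.10 + 4.81/√28.02) = 0.5255/(0.5255 + 0.9087) = 0.3664.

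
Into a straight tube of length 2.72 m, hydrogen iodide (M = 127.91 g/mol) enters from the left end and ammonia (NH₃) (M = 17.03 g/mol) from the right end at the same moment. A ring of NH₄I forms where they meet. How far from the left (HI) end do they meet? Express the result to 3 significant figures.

Distances travelled in equal time are proportional to diffusion rates, so d_HI/d_NH₃ = √(M_NH₃/M_HI) = √(17.03/127.91) = 0.3649.
With d_HI + d_NH₃ = 2.72 m, d_NH₃ = 2.72/(1 + 0.3649) = 1.993 m.
d_HI = 2.72 − 1.993 = 0.727 m.

0.727 m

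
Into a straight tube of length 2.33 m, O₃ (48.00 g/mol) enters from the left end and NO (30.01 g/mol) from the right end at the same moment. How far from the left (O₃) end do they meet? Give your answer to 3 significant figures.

Distances travelled in equal time are proportional to diffusion rates, so d_O₃/d_NO = √(M_NO/M_O₃) = √(30.01/48.00) = 0.7907.
With d_O₃ + d_NO = 2.33 m, d_NO = 2.33/(1 + 0.7907) = 1.301 m.
d_O₃ = 2.33 − 1.301 = 1.03 m.

1.03 m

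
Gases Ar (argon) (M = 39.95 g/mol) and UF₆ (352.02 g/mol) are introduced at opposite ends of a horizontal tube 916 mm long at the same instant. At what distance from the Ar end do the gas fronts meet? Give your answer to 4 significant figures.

685.2 mm

Distances travelled in equal time are proportional to diffusion rates, so d_Ar/d_UF₆ = √(M_UF₆/M_Ar) = √(352.02/39.95) = 2.968.
With d_Ar + d_UF₆ = 916 mm, d_UF₆ = 916/(1 + 2.968) = 230.8 mm.
d_Ar = 916 − 230.8 = 685.2 mm.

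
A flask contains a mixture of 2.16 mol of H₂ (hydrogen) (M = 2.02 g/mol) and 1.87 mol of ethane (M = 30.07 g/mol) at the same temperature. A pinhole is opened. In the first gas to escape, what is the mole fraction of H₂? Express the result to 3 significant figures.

0.817

Rate_i ∝ x_i/√M_i (Graham's law weighted by mole fraction), so the effusate composition follows n_i/√M_i.
x_H₂(eff) = (n_H₂/√M_H₂) / (n_H₂/√M_H₂ + n_C₂H₆/√M_C₂H₆)
= (2.16/√2.02) / (2.16/√2.02 + 1.87/√30.07) = 1.520/(1.520 + 0.3410) = 0.817.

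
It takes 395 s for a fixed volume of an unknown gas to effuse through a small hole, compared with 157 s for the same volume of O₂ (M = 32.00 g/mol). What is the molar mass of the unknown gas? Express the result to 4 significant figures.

202.6 g/mol

By Graham's law, t_X/t_O₂ = √(M_X/M_O₂).
395/157 = 2.516 = √(M_X/32.00)
M_X = 32.00 × 2.516² = 32.00 × 6.330 = 202.6 g/mol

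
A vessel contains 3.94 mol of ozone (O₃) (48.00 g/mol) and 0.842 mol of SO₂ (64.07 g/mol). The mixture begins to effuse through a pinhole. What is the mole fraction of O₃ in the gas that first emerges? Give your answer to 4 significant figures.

Rate_i ∝ x_i/√M_i (Graham's law weighted by mole fraction), so the effusate composition follows n_i/√M_i.
Mole fraction of O₃ in the effusate = (n_O₃/√M_O₃) / (n_O₃/√M_O₃ + n_SO₂/√M_SO₂)
= (3.94/√48.00) / (3.94/√48.00 + 0.842/√64.07) = 0.5687/(0.5687 + 0.1052) = 0.8439.

0.8439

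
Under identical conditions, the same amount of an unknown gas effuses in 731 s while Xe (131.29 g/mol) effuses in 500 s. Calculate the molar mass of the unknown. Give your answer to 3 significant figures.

281 g/mol

Graham's law gives t_X/t_Xe = √(M_X/M_Xe).
731/500 = 1.462 = √(M_X/131.29)
M_X = 131.29 × 1.462² = 131.29 × 2.137 = 281 g/mol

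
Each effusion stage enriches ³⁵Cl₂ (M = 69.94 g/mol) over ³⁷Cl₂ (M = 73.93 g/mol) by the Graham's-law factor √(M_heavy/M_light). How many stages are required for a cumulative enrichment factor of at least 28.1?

121

With α = √(73.93/69.94) per stage, ln α = ½ ln(1.05705) = 0.02774.
Need α^N ≥ 28.1 ⇒ N ≥ ln(28.1) / ln α = 3.336 / 0.02774 = 120.25.
Rounding up, N = 121 stages.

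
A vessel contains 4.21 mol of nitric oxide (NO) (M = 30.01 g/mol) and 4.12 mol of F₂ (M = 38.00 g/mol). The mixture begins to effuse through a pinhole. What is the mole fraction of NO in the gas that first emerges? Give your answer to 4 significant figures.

Effusion rate of each component ∝ n_i/√M_i (partial pressure × 1/√M).
Mole fraction of NO in the effusate = (n_NO/√M_NO) / (n_NO/√M_NO + n_F₂/√M_F₂)
= (4.21/√30.01) / (4.21/√30.01 + 4.12/√38.00) = 0.7685/(0.7685 + 0.6684) = 0.5349.

0.5349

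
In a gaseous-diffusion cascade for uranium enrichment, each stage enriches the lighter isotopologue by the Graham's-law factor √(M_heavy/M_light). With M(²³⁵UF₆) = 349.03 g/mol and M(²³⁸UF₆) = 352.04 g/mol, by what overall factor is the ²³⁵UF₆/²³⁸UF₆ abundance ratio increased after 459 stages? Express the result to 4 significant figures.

Overall factor = α^459 with α = √(352.04/349.03), i.e. (352.04/349.03)^(459/2).
= 1.00862^(459/2) = 7.176.

7.176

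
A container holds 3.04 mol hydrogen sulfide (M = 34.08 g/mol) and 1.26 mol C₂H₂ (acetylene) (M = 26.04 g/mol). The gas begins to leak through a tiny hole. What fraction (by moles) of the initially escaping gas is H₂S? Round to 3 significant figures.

0.678

Effusion rate of each component ∝ n_i/√M_i (partial pressure × 1/√M).
So x_H₂S in the escaping gas = (n_H₂S/√M_H₂S) / Σ(n_i/√M_i)
= (3.04/√34.08) / (3.04/√34.08 + 1.26/√26.04) = 0.5207/(0.5207 + 0.2469) = 0.678.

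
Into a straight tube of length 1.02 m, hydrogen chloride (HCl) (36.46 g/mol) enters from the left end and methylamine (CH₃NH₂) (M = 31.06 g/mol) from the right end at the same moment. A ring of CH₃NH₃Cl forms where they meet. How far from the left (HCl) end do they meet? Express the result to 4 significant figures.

0.4896 m

In equal time, each gas travels a distance ∝ its rate ∝ 1/√M, so d_HCl/d_CH₃NH₂ = √(M_CH₃NH₂/M_HCl) = √(31.06/36.46) = 0.9230.
With d_HCl + d_CH₃NH₂ = 1.02 m, d_CH₃NH₂ = 1.02/(1 + 0.9230) = 0.5304 m.
d_HCl = 1.02 − 0.5304 = 0.4896 m.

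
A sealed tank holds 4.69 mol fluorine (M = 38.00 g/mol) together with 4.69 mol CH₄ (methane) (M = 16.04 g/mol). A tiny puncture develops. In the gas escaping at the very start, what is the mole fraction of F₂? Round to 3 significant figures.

0.394

Effusion rate of each component ∝ n_i/√M_i (partial pressure × 1/√M).
Mole fraction of F₂ in the effusate = (n_F₂/√M_F₂) / (n_F₂/√M_F₂ + n_CH₄/√M_CH₄)
= (4.69/√38.00) / (4.69/√38.00 + 4.69/√16.04) = 0.7608/(0.7608 + 1.171) = 0.394.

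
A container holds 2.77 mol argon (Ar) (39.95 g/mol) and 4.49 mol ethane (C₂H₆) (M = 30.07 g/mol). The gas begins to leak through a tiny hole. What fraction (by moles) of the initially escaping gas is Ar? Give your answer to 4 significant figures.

0.3486

Rate_i ∝ x_i/√M_i (Graham's law weighted by mole fraction), so the effusate composition follows n_i/√M_i.
Mole fraction of Ar in the effusate = (n_Ar/√M_Ar) / (n_Ar/√M_Ar + n_C₂H₆/√M_C₂H₆)
= (2.77/√39.95) / (2.77/√39.95 + 4.49/√30.07) = 0.4382/(0.4382 + 0.8188) = 0.3486.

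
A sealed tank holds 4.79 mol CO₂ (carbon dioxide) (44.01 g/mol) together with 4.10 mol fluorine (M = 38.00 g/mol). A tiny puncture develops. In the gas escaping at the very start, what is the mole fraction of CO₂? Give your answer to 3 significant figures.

0.521

Effusion rate of each component ∝ n_i/√M_i (partial pressure × 1/√M).
x_CO₂(eff) = (n_CO₂/√M_CO₂) / (n_CO₂/√M_CO₂ + n_F₂/√M_F₂)
= (4.79/√44.01) / (4.79/√44.01 + 4.10/√38.00) = 0.7220/(0.7220 + 0.6651) = 0.521.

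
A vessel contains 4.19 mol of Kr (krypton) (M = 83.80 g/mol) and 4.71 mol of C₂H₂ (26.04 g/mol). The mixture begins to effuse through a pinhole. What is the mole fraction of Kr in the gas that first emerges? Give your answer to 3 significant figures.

Effusion rate of each component ∝ n_i/√M_i (partial pressure × 1/√M).
x_Kr(eff) = (n_Kr/√M_Kr) / (n_Kr/√M_Kr + n_C₂H₂/√M_C₂H₂)
= (4.19/√83.80) / (4.19/√83.80 + 4.71/√26.04) = 0.4577/(0.4577 + 0.9230) = 0.332.

0.332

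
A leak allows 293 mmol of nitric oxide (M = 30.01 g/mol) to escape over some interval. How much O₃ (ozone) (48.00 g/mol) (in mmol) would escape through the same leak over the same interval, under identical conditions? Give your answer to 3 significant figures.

232 mmol

Since effusion rate ∝ 1/√M, rate_O₃/rate_NO = √(M_NO/M_O₃) = √(30.01/48.00) = √0.6252 = 0.7907.
So the amount for O₃ is 293 × 0.7907 = 232 mmol.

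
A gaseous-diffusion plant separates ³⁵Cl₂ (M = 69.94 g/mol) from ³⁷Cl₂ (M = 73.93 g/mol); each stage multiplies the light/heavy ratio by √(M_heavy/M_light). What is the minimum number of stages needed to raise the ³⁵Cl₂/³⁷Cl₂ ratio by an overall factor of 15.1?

With α = √(73.93/69.94) per stage, ln α = ½ ln(1.05705) = 0.02774.
Need α^N ≥ 15.1 ⇒ N ≥ ln(15.1) / ln α = 2.715 / 0.02774 = 97.86.
So at least 98 stages are needed.

98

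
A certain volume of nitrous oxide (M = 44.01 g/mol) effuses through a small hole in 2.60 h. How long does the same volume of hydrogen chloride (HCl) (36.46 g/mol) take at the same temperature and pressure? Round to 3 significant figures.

From Graham's law, t_HCl/t_N₂O = √(M_HCl/M_N₂O) = √(36.46/44.01) = √0.8284 = 0.9102.
So the time for HCl is 2.60 × 0.9102 = 2.37 h.

2.37 h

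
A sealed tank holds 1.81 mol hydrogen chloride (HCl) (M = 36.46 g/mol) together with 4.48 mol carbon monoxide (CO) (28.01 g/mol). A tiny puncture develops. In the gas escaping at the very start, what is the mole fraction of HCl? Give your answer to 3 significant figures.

0.262

Effusion rate of each component ∝ n_i/√M_i (partial pressure × 1/√M).
Mole fraction of HCl in the effusate = (n_HCl/√M_HCl) / (n_HCl/√M_HCl + n_CO/√M_CO)
= (1.81/√36.46) / (1.81/√36.46 + 4.48/√28.01) = 0.2998/(0.2998 + 0.8465) = 0.262.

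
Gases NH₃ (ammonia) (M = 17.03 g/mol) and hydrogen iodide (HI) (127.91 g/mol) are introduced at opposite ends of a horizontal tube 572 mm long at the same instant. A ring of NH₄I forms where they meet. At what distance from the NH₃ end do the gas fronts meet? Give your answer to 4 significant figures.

Graham's law gives d_NH₃/d_HI = rate_NH₃/rate_HI = √(M_HI/M_NH₃) = √(127.91/17.03) = 2.741.
With d_NH₃ + d_HI = 572 mm, d_HI = 572/(1 + 2.741) = 152.9 mm.
d_NH₃ = 572 − 152.9 = 419.1 mm.

419.1 mm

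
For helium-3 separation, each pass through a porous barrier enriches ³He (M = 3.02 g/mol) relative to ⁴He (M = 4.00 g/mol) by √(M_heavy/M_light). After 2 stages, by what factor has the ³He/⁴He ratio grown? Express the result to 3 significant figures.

1.32

Overall factor = α^2 with α = √(4.00/3.02), i.e. (4.00/3.02)^(2/2).
= 1.32450^1 = 1.32.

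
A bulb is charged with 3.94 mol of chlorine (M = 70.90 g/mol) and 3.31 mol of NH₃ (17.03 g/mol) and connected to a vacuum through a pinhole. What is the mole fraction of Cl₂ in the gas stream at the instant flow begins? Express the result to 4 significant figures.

0.3684

Effusion rate of each component ∝ n_i/√M_i (partial pressure × 1/√M).
So x_Cl₂ in the escaping gas = (n_Cl₂/√M_Cl₂) / Σ(n_i/√M_i)
= (3.94/√70.90) / (3.94/√70.90 + 3.31/√17.03) = 0.4679/(0.4679 + 0.8021) = 0.3684.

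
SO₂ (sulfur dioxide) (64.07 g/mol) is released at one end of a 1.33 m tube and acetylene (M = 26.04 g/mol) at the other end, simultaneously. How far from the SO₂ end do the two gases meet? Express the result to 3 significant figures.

0.518 m

In equal time, each gas travels a distance ∝ its rate ∝ 1/√M, so d_SO₂/d_C₂H₂ = √(M_C₂H₂/M_SO₂) = √(26.04/64.07) = 0.6375.
With d_SO₂ + d_C₂H₂ = 1.33 m, d_C₂H₂ = 1.33/(1 + 0.6375) = 0.8122 m.
d_SO₂ = 1.33 − 0.8122 = 0.518 m.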